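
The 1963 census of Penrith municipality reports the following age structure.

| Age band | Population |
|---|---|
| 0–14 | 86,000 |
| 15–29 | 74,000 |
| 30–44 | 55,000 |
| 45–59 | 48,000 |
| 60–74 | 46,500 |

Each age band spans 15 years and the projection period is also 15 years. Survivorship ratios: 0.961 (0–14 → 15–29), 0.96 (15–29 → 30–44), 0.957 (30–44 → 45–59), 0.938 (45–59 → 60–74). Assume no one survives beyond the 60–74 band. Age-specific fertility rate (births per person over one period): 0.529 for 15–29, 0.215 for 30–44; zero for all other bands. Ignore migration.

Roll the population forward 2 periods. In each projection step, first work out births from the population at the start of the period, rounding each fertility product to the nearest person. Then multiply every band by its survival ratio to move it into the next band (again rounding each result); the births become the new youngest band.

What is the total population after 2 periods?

304674

— Period 1 —
Births: 74000 × 0.529 = 39146, 55000 × 0.215 = 11825 → 50971
15–29: 86000 × 0.961 = 82646
30–44: 74000 × 0.96 = 71040
45–59: 55000 × 0.957 = 52635
60–74: 48000 × 0.938 = 45024
Giving 50971 / 82646 / 71040 / 52635 / 45024.
— Period 2 —
Births: 82646 × 0.529 = 43720, 71040 × 0.215 = 15274 → 58994
15–29: 50971 × 0.961 = 48983
30–44: 82646 × 0.96 = 79340
45–59: 71040 × 0.957 = 67985
60–74: 52635 × 0.938 = 49372
Giving 58994 / 48983 / 79340 / 67985 / 49372.
Total after period 2: 58994 + 48983 + 79340 + 67985 + 49372 = 304674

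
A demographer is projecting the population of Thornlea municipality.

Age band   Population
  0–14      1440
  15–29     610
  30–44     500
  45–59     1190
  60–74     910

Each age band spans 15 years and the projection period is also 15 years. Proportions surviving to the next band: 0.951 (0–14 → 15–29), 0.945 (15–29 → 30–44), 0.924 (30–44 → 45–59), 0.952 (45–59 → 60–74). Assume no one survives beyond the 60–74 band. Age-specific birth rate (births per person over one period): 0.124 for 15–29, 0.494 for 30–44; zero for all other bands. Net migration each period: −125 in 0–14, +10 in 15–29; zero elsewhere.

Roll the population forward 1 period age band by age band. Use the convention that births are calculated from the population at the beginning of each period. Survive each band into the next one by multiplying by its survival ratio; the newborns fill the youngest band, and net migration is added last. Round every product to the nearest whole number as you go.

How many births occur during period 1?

323

Period 1:
Births: 610 × 0.124 = 76 ; 500 × 0.494 = 247 — total 323
15–29: 1440 × 0.951 = 1369
30–44: 610 × 0.945 = 576
45–59: 500 × 0.924 = 462
60–74: 1190 × 0.952 = 1133
Net migration: 0–14 − 125 → 198; 15–29 + 10 → 1379
→ [198, 1379, 576, 462, 1133]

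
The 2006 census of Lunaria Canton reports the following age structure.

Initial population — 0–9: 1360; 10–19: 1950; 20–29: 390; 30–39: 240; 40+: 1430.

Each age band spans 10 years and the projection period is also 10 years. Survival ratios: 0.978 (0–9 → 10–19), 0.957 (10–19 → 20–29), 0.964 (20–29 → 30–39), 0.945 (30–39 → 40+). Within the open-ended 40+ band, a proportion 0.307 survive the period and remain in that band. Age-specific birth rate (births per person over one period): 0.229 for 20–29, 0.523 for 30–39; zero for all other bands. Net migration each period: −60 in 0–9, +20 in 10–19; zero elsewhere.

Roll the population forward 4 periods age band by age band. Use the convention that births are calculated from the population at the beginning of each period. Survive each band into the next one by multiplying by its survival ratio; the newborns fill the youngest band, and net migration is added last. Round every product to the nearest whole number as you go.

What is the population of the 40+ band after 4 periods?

[period 1]
Births: 390 * 0.229 = 89 ; 240 * 0.523 = 126 ⇒ total 215
10–19: 1360 * 0.978 = 1330
20–29: 1950 * 0.957 = 1866
30–39: 390 * 0.964 = 376
40+: 240 * 0.945 + 1430 * 0.307 = 227 + 439 = 666
Net migration: 0–9 − 60 → 155; 10–19 + 20 → 1350
Population now: 0–9=155, 10–19=1350, 20–29=1866, 30–39=376, 40+=666
[period 2]
Births: 1866 * 0.229 = 427 ; 376 * 0.523 = 197 ⇒ total 624
10–19: 155 * 0.978 = 152
20–29: 1350 * 0.957 = 1292
30–39: 1866 * 0.964 = 1799
40+: 376 * 0.945 + 666 * 0.307 = 355 + 204 = 559
Net migration: 0–9 − 60 → 564; 10–19 + 20 → 172
Population now: 0–9=564, 10–19=172, 20–29=1292, 30–39=1799, 40+=559
[period 3]
Births: 1292 * 0.229 = 296 ; 1799 * 0.523 = 941 ⇒ total 1237
10–19: 564 * 0.978 = 552
20–29: 172 * 0.957 = 165
30–39: 1292 * 0.964 = 1245
40+: 1799 * 0.945 + 559 * 0.307 = 1700 + 172 = 1872
Net migration: 0–9 − 60 → 1177; 10–19 + 20 → 572
Population now: 0–9=1177, 10–19=572, 20–29=165, 30–39=1245, 40+=1872
[period 4]
Births: 165 * 0.229 = 38 ; 1245 * 0.523 = 651 ⇒ total 689
10–19: 1177 * 0.978 = 1151
20–29: 572 * 0.957 = 547
30–39: 165 * 0.964 = 159
40+: 1245 * 0.945 + 1872 * 0.307 = 1177 + 575 = 1752
Net migration: 0–9 − 60 → 629; 10–19 + 20 → 1171
Population now: 0–9=629, 10–19=1171, 20–29=547, 30–39=159, 40+=1752

1752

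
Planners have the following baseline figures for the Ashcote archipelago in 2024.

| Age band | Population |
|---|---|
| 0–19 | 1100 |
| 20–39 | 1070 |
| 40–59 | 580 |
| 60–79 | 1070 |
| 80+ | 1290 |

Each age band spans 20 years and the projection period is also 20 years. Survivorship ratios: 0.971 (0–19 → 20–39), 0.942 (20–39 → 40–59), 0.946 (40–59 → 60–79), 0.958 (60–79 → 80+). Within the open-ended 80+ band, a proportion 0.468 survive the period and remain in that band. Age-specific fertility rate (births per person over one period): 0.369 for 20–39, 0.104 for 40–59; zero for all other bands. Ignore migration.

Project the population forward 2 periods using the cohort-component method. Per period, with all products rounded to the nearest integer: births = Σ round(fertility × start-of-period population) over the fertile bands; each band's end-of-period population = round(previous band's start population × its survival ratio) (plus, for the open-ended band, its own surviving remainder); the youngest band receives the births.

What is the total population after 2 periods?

4189

Let group 1 be 0–19 through group 5 = 80+.
— Period 1 —
Births: 1070 × 0.369 = 395 ; 580 × 0.104 = 60 → total 455
Group 2: 1100 × 0.971 = 1068
Group 3: 1070 × 0.942 = 1008
Group 4: 580 × 0.946 = 549
Group 5: 1070 × 0.958 + 1290 × 0.468 = 1025 + 604 = 1629
Population now: 0–19=455, 20–39=1068, 40–59=1008, 60–79=549, 80+=1629
— Period 2 —
Births: 1068 × 0.369 = 394 ; 1008 × 0.104 = 105 → total 499
Group 2: 455 × 0.971 = 442
Group 3: 1068 × 0.942 = 1006
Group 4: 1008 × 0.946 = 954
Group 5: 549 × 0.958 + 1629 × 0.468 = 526 + 762 = 1288
Population now: 0–19=499, 20–39=442, 40–59=1006, 60–79=954, 80+=1288
Total after period 2: 499 + 442 + 1006 + 954 + 1288 = 4189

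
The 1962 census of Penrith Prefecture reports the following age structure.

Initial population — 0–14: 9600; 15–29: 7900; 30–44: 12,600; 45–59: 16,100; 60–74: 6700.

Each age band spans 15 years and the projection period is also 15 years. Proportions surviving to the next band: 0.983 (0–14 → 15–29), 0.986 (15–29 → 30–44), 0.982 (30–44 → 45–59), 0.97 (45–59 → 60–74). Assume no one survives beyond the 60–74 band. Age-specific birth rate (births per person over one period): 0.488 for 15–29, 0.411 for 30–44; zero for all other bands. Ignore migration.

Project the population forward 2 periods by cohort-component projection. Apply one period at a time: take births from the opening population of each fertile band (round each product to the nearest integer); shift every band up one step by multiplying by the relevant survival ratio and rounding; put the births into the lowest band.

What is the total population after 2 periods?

After projecting period 1:
Births: 7900 × 0.488 = 3855  |  12600 × 0.411 = 5179 — total 9034
15–29: 9600 × 0.983 = 9437
30–44: 7900 × 0.986 = 7789
45–59: 12600 × 0.982 = 12373
60–74: 16100 × 0.97 = 15617
Giving 9034 / 9437 / 7789 / 12373 / 15617.
After projecting period 2:
Births: 9437 × 0.488 = 4605  |  7789 × 0.411 = 3201 — total 7806
15–29: 9034 × 0.983 = 8880
30–44: 9437 × 0.986 = 9305
45–59: 7789 × 0.982 = 7649
60–74: 12373 × 0.97 = 12002
Giving 7806 / 8880 / 9305 / 7649 / 12002.
Total after period 2: 7806 + 8880 + 9305 + 7649 + 12002 = 45642

45642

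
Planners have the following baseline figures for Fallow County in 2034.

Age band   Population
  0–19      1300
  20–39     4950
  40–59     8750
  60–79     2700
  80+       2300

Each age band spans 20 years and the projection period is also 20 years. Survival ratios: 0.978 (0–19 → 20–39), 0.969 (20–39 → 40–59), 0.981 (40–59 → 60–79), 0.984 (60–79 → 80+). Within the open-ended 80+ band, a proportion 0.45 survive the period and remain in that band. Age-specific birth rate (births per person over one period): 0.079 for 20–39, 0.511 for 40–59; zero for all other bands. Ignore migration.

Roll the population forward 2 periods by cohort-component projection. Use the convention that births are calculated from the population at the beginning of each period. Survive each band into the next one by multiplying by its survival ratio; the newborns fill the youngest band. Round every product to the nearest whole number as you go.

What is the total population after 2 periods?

(Groups numbered youngest = 1 to oldest = 5.)
[period 1]
Births: 4950 × 0.079 = 391  |  8750 × 0.511 = 4471 — total 4862
Group 2: 1300 × 0.978 = 1271
Group 3: 4950 × 0.969 = 4797
Group 4: 8750 × 0.981 = 8584
Group 5: 2700 × 0.984 + 2300 × 0.45 = 2657 + 1035 = 3692
→ [4862, 1271, 4797, 8584, 3692]
[period 2]
Births: 1271 × 0.079 = 100  |  4797 × 0.511 = 2451 — total 2551
Group 2: 4862 × 0.978 = 4755
Group 3: 1271 × 0.969 = 1232
Group 4: 4797 × 0.981 = 4706
Group 5: 8584 × 0.984 + 3692 × 0.45 = 8447 + 1661 = 10108
→ [2551, 4755, 1232, 4706, 10108]
Total after period 2: 2551 + 4755 + 1232 + 4706 + 10108 = 23352

23352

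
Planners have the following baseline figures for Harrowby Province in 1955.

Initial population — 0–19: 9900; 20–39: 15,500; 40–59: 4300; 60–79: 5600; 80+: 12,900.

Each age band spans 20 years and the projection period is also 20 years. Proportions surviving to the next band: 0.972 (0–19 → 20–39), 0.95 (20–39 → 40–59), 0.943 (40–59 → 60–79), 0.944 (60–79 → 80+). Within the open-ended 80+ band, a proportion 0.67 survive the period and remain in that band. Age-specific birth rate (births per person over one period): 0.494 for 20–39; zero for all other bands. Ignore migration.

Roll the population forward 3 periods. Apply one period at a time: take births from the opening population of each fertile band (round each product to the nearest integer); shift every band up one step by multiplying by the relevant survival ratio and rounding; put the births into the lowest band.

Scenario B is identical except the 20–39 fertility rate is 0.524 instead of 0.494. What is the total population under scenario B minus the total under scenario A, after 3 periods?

Let group 1 be 0–19 through group 5 = 80+.
Period 1:
Births: 15500 × 0.494 = 7657
Group 2: 9900 × 0.972 = 9623
Group 3: 15500 × 0.95 = 14725
Group 4: 4300 × 0.943 = 4055
Group 5: 5600 × 0.944 + 12900 × 0.67 = 5286 + 8643 = 13929
Giving 7657 / 9623 / 14725 / 4055 / 13929.
Period 2:
Births: 9623 × 0.494 = 4754
Group 2: 7657 × 0.972 = 7443
Group 3: 9623 × 0.95 = 9142
Group 4: 14725 × 0.943 = 13886
Group 5: 4055 × 0.944 + 13929 × 0.67 = 3828 + 9332 = 13160
Giving 4754 / 7443 / 9142 / 13886 / 13160.
Period 3:
Births: 7443 × 0.494 = 3677
Group 2: 4754 × 0.972 = 4621
Group 3: 7443 × 0.95 = 7071
Group 4: 9142 × 0.943 = 8621
Group 5: 13886 × 0.944 + 13160 × 0.67 = 13108 + 8817 = 21925
Giving 3677 / 4621 / 7071 / 8621 / 21925.
Scenario A total after 3 periods: 45915
Scenario B projection —
Period 1:
Births: 15500 × 0.524 = 8122
Group 2: 9900 × 0.972 = 9623
Group 3: 15500 × 0.95 = 14725
Group 4: 4300 × 0.943 = 4055
Group 5: 5600 × 0.944 + 12900 × 0.67 = 5286 + 8643 = 13929
Giving 8122 / 9623 / 14725 / 4055 / 13929.
Period 2:
Births: 9623 × 0.524 = 5042
Group 2: 8122 × 0.972 = 7895
Group 3: 9623 × 0.95 = 9142
Group 4: 14725 × 0.943 = 13886
Group 5: 4055 × 0.944 + 13929 × 0.67 = 3828 + 9332 = 13160
Giving 5042 / 7895 / 9142 / 13886 / 13160.
Period 3:
Births: 7895 × 0.524 = 4137
Group 2: 5042 × 0.972 = 4901
Group 3: 7895 × 0.95 = 7500
Group 4: 9142 × 0.943 = 8621
Group 5: 13886 × 0.944 + 13160 × 0.67 = 13108 + 8817 = 21925
Giving 4137 / 4901 / 7500 / 8621 / 21925.
Scenario B total after 3 periods: 47084
Difference B − A = 47084 − 45915 = 1169

1169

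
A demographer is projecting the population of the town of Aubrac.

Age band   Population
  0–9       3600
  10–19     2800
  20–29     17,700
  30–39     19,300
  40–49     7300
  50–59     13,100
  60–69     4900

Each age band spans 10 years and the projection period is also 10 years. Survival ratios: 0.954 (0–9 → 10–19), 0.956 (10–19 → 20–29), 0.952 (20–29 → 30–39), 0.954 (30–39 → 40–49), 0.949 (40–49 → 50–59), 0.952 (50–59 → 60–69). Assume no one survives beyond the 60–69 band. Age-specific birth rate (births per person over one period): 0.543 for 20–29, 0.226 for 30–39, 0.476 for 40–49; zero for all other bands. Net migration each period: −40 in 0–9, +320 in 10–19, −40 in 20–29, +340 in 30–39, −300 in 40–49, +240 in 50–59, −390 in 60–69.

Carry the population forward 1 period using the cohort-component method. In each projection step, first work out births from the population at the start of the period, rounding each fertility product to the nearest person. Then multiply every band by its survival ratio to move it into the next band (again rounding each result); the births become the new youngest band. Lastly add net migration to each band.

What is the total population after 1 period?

78350

Period 1.
Births: 17700 × 0.543 = 9611, 19300 × 0.226 = 4362, 7300 × 0.476 = 3475 → total 17448
10–19: 3600 × 0.954 = 3434
20–29: 2800 × 0.956 = 2677
30–39: 17700 × 0.952 = 16850
40–49: 19300 × 0.954 = 18412
50–59: 7300 × 0.949 = 6928
60–69: 13100 × 0.952 = 12471
Net migration: 0–9 − 40 → 17408; 10–19 + 320 → 3754; 20–29 − 40 → 2637; 30–39 + 340 → 17190; 40–49 − 300 → 18112; 50–59 + 240 → 7168; 60–69 − 390 → 12081
Giving 17408 / 3754 / 2637 / 17190 / 18112 / 7168 / 12081.
Total after period 1: 17408 + 3754 + 2637 + 17190 + 18112 + 7168 + 12081 = 78350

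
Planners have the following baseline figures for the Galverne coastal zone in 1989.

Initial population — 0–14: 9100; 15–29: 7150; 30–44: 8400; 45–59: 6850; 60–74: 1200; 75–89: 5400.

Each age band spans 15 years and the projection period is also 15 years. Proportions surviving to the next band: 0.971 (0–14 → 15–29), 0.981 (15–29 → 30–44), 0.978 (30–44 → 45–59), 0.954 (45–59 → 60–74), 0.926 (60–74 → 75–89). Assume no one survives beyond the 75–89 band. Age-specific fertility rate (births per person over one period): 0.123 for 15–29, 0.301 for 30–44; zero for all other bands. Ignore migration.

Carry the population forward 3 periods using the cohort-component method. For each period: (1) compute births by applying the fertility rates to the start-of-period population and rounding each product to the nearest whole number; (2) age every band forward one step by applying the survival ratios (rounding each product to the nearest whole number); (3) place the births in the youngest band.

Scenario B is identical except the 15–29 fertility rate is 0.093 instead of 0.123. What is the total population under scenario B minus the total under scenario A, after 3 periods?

Period 1:
Births: 7150 * 0.123 = 879, 8400 * 0.301 = 2528 → total 3407
15–29: 9100 * 0.971 = 8836
30–44: 7150 * 0.981 = 7014
45–59: 8400 * 0.978 = 8215
60–74: 6850 * 0.954 = 6535
75–89: 1200 * 0.926 = 1111
Population now: 0–14=3407, 15–29=8836, 30–44=7014, 45–59=8215, 60–74=6535, 75–89=1111
Period 2:
Births: 8836 * 0.123 = 1087, 7014 * 0.301 = 2111 → total 3198
15–29: 3407 * 0.971 = 3308
30–44: 8836 * 0.981 = 8668
45–59: 7014 * 0.978 = 6860
60–74: 8215 * 0.954 = 7837
75–89: 6535 * 0.926 = 6051
Population now: 0–14=3198, 15–29=3308, 30–44=8668, 45–59=6860, 60–74=7837, 75–89=6051
Period 3:
Births: 3308 * 0.123 = 407, 8668 * 0.301 = 2609 → total 3016
15–29: 3198 * 0.971 = 3105
30–44: 3308 * 0.981 = 3245
45–59: 8668 * 0.978 = 8477
60–74: 6860 * 0.954 = 6544
75–89: 7837 * 0.926 = 7257
Population now: 0–14=3016, 15–29=3105, 30–44=3245, 45–59=8477, 60–74=6544, 75–89=7257
Scenario A total after 3 periods: 31644
Scenario B projection —
Period 1:
Births: 7150 * 0.093 = 665, 8400 * 0.301 = 2528 → total 3193
15–29: 9100 * 0.971 = 8836
30–44: 7150 * 0.981 = 7014
45–59: 8400 * 0.978 = 8215
60–74: 6850 * 0.954 = 6535
75–89: 1200 * 0.926 = 1111
Population now: 0–14=3193, 15–29=8836, 30–44=7014, 45–59=8215, 60–74=6535, 75–89=1111
Period 2:
Births: 8836 * 0.093 = 822, 7014 * 0.301 = 2111 → total 2933
15–29: 3193 * 0.971 = 3100
30–44: 8836 * 0.981 = 8668
45–59: 7014 * 0.978 = 6860
60–74: 8215 * 0.954 = 7837
75–89: 6535 * 0.926 = 6051
Population now: 0–14=2933, 15–29=3100, 30–44=8668, 45–59=6860, 60–74=7837, 75–89=6051
Period 3:
Births: 3100 * 0.093 = 288, 8668 * 0.301 = 2609 → total 2897
15–29: 2933 * 0.971 = 2848
30–44: 3100 * 0.981 = 3041
45–59: 8668 * 0.978 = 8477
60–74: 6860 * 0.954 = 6544
75–89: 7837 * 0.926 = 7257
Population now: 0–14=2897, 15–29=2848, 30–44=3041, 45–59=8477, 60–74=6544, 75–89=7257
Scenario B total after 3 periods: 31064
Difference B − A = 31064 − 31644 = -580

-580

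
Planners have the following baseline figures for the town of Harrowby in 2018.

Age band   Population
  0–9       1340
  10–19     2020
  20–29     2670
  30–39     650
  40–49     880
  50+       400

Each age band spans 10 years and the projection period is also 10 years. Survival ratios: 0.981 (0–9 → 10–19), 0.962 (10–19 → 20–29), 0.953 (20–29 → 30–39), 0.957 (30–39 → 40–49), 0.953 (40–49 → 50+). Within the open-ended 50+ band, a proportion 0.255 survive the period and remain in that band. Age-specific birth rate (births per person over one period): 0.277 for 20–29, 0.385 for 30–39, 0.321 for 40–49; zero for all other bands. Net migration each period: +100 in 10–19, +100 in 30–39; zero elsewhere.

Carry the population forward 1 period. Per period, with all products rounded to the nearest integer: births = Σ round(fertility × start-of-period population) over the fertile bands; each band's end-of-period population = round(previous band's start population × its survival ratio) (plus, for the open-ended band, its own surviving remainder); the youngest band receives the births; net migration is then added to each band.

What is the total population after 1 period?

Numbering the groups 1..6 from youngest to oldest:
Period 1:
Births: 2670 * 0.277 = 740, 650 * 0.385 = 250, 880 * 0.321 = 282 ⇒ total 1272
Group 2: 1340 * 0.981 = 1315
Group 3: 2020 * 0.962 = 1943
Group 4: 2670 * 0.953 = 2545
Group 5: 650 * 0.957 = 622
Group 6: 880 * 0.953 + 400 * 0.255 = 839 + 102 = 941
Net migration: Group 2 + 100 → 1415; Group 4 + 100 → 2645
→ [1272, 1415, 1943, 2645, 622, 941]
Total after period 1: 1272 + 1415 + 1943 + 2645 + 622 + 941 = 8838

8838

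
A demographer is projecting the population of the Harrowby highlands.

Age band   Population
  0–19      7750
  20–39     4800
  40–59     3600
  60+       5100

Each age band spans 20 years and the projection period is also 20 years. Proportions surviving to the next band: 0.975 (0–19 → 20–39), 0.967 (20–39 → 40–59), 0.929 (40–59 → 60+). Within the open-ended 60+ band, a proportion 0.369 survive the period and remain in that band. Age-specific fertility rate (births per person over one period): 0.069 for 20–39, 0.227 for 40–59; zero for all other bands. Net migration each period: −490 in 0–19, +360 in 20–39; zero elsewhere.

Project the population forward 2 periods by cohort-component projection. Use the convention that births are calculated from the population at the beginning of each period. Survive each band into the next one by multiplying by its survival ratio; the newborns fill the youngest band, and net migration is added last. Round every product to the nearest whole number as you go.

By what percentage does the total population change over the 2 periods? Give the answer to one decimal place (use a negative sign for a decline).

-24.7

Call the bands 1 to 4, youngest first.
[period 1]
Births: 4800 × 0.069 = 331  |  3600 × 0.227 = 817 — total 1148
Band 2: 7750 × 0.975 = 7556
Band 3: 4800 × 0.967 = 4642
Band 4: 3600 × 0.929 + 5100 × 0.369 = 3344 + 1882 = 5226
Net migration: Band 1 − 490 → 658; Band 2 + 360 → 7916
Population now: 0–19=658, 20–39=7916, 40–59=4642, 60+=5226
[period 2]
Births: 7916 × 0.069 = 546  |  4642 × 0.227 = 1054 — total 1600
Band 2: 658 × 0.975 = 642
Band 3: 7916 × 0.967 = 7655
Band 4: 4642 × 0.929 + 5226 × 0.369 = 4312 + 1928 = 6240
Net migration: Band 1 − 490 → 1110; Band 2 + 360 → 1002
Population now: 0–19=1110, 20–39=1002, 40–59=7655, 60+=6240
Total: 21250 → 16007; change = -5243; percentage change = -24.7%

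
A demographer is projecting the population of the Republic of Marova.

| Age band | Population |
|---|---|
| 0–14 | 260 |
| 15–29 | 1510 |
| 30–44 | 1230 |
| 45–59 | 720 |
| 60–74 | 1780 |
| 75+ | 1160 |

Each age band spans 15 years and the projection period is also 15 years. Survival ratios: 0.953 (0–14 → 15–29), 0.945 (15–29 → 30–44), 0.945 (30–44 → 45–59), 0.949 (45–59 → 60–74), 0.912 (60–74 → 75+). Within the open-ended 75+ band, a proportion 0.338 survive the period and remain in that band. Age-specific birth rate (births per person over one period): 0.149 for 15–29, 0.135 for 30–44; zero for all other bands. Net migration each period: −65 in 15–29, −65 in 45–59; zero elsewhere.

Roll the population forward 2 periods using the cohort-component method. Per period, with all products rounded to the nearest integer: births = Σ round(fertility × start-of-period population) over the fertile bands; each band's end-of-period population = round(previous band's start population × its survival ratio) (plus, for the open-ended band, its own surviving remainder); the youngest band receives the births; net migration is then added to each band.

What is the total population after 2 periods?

Numbering the bands 1..6 from youngest to oldest:
Period 1.
Births: 1510 × 0.149 = 225 ; 1230 × 0.135 = 166 ⇒ total 391
Band 2: 260 × 0.953 = 248
Band 3: 1510 × 0.945 = 1427
Band 4: 1230 × 0.945 = 1162
Band 5: 720 × 0.949 = 683
Band 6: 1780 × 0.912 + 1160 × 0.338 = 1623 + 392 = 2015
Net migration: Band 2 − 65 → 183; Band 4 − 65 → 1097
Population now: 0–14=391, 15–29=183, 30–44=1427, 45–59=1097, 60–74=683, 75+=2015
Period 2.
Births: 183 × 0.149 = 27 ; 1427 × 0.135 = 193 ⇒ total 220
Band 2: 391 × 0.953 = 373
Band 3: 183 × 0.945 = 173
Band 4: 1427 × 0.945 = 1349
Band 5: 1097 × 0.949 = 1041
Band 6: 683 × 0.912 + 2015 × 0.338 = 623 + 681 = 1304
Net migration: Band 2 − 65 → 308; Band 4 − 65 → 1284
Population now: 0–14=220, 15–29=308, 30–44=173, 45–59=1284, 60–74=1041, 75+=1304
Total after period 2: 220 + 308 + 173 + 1284 + 1041 + 1304 = 4330

4330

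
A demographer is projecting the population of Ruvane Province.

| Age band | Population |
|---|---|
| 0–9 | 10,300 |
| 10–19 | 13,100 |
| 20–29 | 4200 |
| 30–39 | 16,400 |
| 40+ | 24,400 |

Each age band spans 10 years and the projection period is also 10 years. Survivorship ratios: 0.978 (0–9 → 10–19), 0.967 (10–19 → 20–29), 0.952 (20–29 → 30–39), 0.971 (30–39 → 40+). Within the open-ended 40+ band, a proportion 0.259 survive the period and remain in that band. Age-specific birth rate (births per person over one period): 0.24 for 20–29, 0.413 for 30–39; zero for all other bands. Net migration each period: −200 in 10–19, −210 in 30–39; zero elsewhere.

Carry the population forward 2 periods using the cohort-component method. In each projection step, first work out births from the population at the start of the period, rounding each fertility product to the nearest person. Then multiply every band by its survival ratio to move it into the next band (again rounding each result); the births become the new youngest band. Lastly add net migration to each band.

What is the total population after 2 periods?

42850

Period 1:
Births: 4200 * 0.24 = 1008 ; 16400 * 0.413 = 6773 → 7781
10–19: 10300 * 0.978 = 10073
20–29: 13100 * 0.967 = 12668
30–39: 4200 * 0.952 = 3998
40+: 16400 * 0.971 + 24400 * 0.259 = 15924 + 6320 = 22244
Net migration: 10–19 − 200 → 9873; 30–39 − 210 → 3788
Giving 7781 / 9873 / 12668 / 3788 / 22244.
Period 2:
Births: 12668 * 0.24 = 3040 ; 3788 * 0.413 = 1564 → 4604
10–19: 7781 * 0.978 = 7610
20–29: 9873 * 0.967 = 9547
30–39: 12668 * 0.952 = 12060
40+: 3788 * 0.971 + 22244 * 0.259 = 3678 + 5761 = 9439
Net migration: 10–19 − 200 → 7410; 30–39 − 210 → 11850
Giving 4604 / 7410 / 9547 / 11850 / 9439.
Total after period 2: 4604 + 7410 + 9547 + 11850 + 9439 = 42850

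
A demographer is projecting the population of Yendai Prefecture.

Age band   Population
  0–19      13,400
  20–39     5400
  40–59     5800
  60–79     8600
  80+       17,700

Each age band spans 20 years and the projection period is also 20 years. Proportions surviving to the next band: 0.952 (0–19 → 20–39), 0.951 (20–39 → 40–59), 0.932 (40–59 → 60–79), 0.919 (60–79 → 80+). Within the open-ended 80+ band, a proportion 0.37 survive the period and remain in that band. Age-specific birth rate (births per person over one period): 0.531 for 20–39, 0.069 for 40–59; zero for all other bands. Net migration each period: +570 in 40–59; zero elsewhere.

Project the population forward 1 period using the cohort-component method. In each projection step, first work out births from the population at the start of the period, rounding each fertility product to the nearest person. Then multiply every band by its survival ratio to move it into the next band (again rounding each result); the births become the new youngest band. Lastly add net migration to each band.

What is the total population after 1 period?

41587

After projecting period 1:
Births: 5400 × 0.531 = 2867  |  5800 × 0.069 = 400 → 3267
20–39: 13400 × 0.952 = 12757
40–59: 5400 × 0.951 = 5135
60–79: 5800 × 0.932 = 5406
80+: 8600 × 0.919 + 17700 × 0.37 = 7903 + 6549 = 14452
Net migration: 40–59 + 570 → 5705
Population now: 0–19=3267, 20–39=12757, 40–59=5705, 60–79=5406, 80+=14452
Total after period 1: 3267 + 12757 + 5705 + 5406 + 14452 = 41587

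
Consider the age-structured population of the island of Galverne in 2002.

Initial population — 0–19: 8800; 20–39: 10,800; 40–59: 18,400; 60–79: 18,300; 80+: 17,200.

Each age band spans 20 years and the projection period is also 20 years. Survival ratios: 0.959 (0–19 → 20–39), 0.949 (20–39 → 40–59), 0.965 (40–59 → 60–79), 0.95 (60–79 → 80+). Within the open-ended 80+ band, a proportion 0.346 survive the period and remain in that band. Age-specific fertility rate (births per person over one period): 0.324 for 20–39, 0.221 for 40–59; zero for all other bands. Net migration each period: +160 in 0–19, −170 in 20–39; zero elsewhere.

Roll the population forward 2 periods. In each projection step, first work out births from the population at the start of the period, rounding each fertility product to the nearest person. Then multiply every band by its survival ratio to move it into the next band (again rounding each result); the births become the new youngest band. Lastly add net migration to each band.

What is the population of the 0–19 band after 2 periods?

Call the bands 1 to 5, youngest first.
After projecting period 1:
Births: 10800 × 0.324 = 3499, 18400 × 0.221 = 4066 ⇒ total 7565
Band 2: 8800 × 0.959 = 8439
Band 3: 10800 × 0.949 = 10249
Band 4: 18400 × 0.965 = 17756
Band 5: 18300 × 0.95 + 17200 × 0.346 = 17385 + 5951 = 23336
Net migration: Band 1 + 160 → 7725; Band 2 − 170 → 8269
Population now: 0–19=7725, 20–39=8269, 40–59=10249, 60–79=17756, 80+=23336
After projecting period 2:
Births: 8269 × 0.324 = 2679, 10249 × 0.221 = 2265 ⇒ total 4944
Band 2: 7725 × 0.959 = 7408
Band 3: 8269 × 0.949 = 7847
Band 4: 10249 × 0.965 = 9890
Band 5: 17756 × 0.95 + 23336 × 0.346 = 16868 + 8074 = 24942
Net migration: Band 1 + 160 → 5104; Band 2 − 170 → 7238
Population now: 0–19=5104, 20–39=7238, 40–59=7847, 60–79=9890, 80+=24942

5104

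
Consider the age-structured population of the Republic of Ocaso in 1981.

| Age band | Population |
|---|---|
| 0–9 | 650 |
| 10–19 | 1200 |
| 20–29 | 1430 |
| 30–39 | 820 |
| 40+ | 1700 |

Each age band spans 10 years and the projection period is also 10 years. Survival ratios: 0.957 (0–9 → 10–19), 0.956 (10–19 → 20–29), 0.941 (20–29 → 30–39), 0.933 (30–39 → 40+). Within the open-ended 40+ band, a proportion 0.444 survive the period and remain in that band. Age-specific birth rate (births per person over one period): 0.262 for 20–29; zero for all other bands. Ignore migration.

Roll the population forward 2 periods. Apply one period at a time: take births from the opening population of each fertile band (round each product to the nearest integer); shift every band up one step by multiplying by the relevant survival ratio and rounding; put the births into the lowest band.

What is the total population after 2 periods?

4265

(Groups numbered youngest = 1 to oldest = 5.)
[period 1]
Births: 1430 × 0.262 = 375
Group 2: 650 × 0.957 = 622
Group 3: 1200 × 0.956 = 1147
Group 4: 1430 × 0.941 = 1346
Group 5: 820 × 0.933 + 1700 × 0.444 = 765 + 755 = 1520
Population now: 0–9=375, 10–19=622, 20–29=1147, 30–39=1346, 40+=1520
[period 2]
Births: 1147 × 0.262 = 301
Group 2: 375 × 0.957 = 359
Group 3: 622 × 0.956 = 595
Group 4: 1147 × 0.941 = 1079
Group 5: 1346 × 0.933 + 1520 × 0.444 = 1256 + 675 = 1931
Population now: 0–9=301, 10–19=359, 20–29=595, 30–39=1079, 40+=1931
Total after period 2: 301 + 359 + 595 + 1079 + 1931 = 4265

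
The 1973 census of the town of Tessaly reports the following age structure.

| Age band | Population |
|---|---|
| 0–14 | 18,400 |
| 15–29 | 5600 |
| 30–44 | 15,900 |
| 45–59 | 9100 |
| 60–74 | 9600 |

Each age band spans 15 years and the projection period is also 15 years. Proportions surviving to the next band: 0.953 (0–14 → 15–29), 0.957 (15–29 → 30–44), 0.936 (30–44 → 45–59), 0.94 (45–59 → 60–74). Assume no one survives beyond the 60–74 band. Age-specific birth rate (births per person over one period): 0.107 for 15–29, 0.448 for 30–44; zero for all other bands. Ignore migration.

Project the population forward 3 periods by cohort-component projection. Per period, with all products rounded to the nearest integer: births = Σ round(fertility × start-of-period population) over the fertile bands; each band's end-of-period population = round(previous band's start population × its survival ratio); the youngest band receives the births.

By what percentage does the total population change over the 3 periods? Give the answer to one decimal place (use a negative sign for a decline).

-32.0

After projecting period 1:
Births: 5600 * 0.107 = 599  |  15900 * 0.448 = 7123 → 7722
15–29: 18400 * 0.953 = 17535
30–44: 5600 * 0.957 = 5359
45–59: 15900 * 0.936 = 14882
60–74: 9100 * 0.94 = 8554
→ [7722, 17535, 5359, 14882, 8554]
After projecting period 2:
Births: 17535 * 0.107 = 1876  |  5359 * 0.448 = 2401 → 4277
15–29: 7722 * 0.953 = 7359
30–44: 17535 * 0.957 = 16781
45–59: 5359 * 0.936 = 5016
60–74: 14882 * 0.94 = 13989
→ [4277, 7359, 16781, 5016, 13989]
After projecting period 3:
Births: 7359 * 0.107 = 787  |  16781 * 0.448 = 7518 → 8305
15–29: 4277 * 0.953 = 4076
30–44: 7359 * 0.957 = 7043
45–59: 16781 * 0.936 = 15707
60–74: 5016 * 0.94 = 4715
→ [8305, 4076, 7043, 15707, 4715]
Total: 58600 → 39846; change = -18754; percentage change = -32.0%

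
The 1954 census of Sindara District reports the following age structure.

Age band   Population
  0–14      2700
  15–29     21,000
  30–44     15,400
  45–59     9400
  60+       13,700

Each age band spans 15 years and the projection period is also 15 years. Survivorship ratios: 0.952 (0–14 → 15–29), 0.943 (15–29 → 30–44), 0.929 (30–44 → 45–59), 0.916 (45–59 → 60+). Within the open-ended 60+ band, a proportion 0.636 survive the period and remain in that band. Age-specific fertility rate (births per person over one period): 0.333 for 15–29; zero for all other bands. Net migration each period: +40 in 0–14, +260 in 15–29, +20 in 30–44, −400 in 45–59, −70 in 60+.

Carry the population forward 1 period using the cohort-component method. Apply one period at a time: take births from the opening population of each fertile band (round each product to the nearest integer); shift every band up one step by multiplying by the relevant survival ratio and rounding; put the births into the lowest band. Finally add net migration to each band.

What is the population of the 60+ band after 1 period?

17253

After projecting period 1:
Births: 21000 × 0.333 = 6993
15–29: 2700 × 0.952 = 2570
30–44: 21000 × 0.943 = 19803
45–59: 15400 × 0.929 = 14307
60+: 9400 × 0.916 + 13700 × 0.636 = 8610 + 8713 = 17323
Net migration: 0–14 + 40 → 7033; 15–29 + 260 → 2830; 30–44 + 20 → 19823; 45–59 − 400 → 13907; 60+ − 70 → 17253
Population now: 0–14=7033, 15–29=2830, 30–44=19823, 45–59=13907, 60+=17253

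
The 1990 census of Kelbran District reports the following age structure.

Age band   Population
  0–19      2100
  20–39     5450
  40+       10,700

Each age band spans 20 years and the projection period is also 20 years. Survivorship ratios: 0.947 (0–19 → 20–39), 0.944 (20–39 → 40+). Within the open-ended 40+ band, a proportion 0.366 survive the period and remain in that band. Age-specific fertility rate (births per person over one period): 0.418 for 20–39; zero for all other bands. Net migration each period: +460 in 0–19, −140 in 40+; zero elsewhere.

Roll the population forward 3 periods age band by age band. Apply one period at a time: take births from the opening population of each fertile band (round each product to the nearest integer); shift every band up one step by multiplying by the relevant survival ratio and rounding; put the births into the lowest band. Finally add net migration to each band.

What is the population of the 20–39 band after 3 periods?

1223

— Period 1 —
Births: 5450 × 0.418 = 2278
20–39: 2100 × 0.947 = 1989
40+: 5450 × 0.944 + 10700 × 0.366 = 5145 + 3916 = 9061
Net migration: 0–19 + 460 → 2738; 40+ − 140 → 8921
Population now: 0–19=2738, 20–39=1989, 40+=8921
— Period 2 —
Births: 1989 × 0.418 = 831
20–39: 2738 × 0.947 = 2593
40+: 1989 × 0.944 + 8921 × 0.366 = 1878 + 3265 = 5143
Net migration: 0–19 + 460 → 1291; 40+ − 140 → 5003
Population now: 0–19=1291, 20–39=2593, 40+=5003
— Period 3 —
Births: 2593 × 0.418 = 1084
20–39: 1291 × 0.947 = 1223
40+: 2593 × 0.944 + 5003 × 0.366 = 2448 + 1831 = 4279
Net migration: 0–19 + 460 → 1544; 40+ − 140 → 4139
Population now: 0–19=1544, 20–39=1223, 40+=4139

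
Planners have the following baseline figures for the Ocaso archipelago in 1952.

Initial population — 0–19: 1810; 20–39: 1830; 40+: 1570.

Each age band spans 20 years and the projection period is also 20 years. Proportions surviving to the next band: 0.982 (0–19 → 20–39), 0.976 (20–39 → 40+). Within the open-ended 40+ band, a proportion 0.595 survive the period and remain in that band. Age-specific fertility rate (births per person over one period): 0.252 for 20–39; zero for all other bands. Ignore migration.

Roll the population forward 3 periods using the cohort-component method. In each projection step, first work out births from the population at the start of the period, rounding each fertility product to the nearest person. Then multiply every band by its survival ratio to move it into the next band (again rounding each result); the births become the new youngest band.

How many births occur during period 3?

Call the groups 1 to 3, youngest first.
Period 1:
Births: 1830 × 0.252 = 461
Group 2: 1810 × 0.982 = 1777
Group 3: 1830 × 0.976 + 1570 × 0.595 = 1786 + 934 = 2720
Giving 461 / 1777 / 2720.
Period 2:
Births: 1777 × 0.252 = 448
Group 2: 461 × 0.982 = 453
Group 3: 1777 × 0.976 + 2720 × 0.595 = 1734 + 1618 = 3352
Giving 448 / 453 / 3352.
Period 3:
Births: 453 × 0.252 = 114
Group 2: 448 × 0.982 = 440
Group 3: 453 × 0.976 + 3352 × 0.595 = 442 + 1994 = 2436
Giving 114 / 440 / 2436.

114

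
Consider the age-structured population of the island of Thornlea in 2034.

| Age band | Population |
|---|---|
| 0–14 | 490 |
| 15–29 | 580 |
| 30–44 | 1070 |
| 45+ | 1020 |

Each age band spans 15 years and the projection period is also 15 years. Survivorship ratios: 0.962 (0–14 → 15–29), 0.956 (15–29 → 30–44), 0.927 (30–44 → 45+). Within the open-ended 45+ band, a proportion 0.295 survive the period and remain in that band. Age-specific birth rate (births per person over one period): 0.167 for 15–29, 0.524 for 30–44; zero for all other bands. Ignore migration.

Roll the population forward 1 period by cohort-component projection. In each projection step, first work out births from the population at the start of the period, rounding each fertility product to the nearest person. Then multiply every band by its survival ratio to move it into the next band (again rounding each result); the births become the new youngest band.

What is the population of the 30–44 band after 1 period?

Numbering the bands 1..4 from youngest to oldest:
[period 1]
Births: 580 * 0.167 = 97 ; 1070 * 0.524 = 561 → 658
Band 2: 490 * 0.962 = 471
Band 3: 580 * 0.956 = 554
Band 4: 1070 * 0.927 + 1020 * 0.295 = 992 + 301 = 1293
End of period: [658, 471, 554, 1293]

554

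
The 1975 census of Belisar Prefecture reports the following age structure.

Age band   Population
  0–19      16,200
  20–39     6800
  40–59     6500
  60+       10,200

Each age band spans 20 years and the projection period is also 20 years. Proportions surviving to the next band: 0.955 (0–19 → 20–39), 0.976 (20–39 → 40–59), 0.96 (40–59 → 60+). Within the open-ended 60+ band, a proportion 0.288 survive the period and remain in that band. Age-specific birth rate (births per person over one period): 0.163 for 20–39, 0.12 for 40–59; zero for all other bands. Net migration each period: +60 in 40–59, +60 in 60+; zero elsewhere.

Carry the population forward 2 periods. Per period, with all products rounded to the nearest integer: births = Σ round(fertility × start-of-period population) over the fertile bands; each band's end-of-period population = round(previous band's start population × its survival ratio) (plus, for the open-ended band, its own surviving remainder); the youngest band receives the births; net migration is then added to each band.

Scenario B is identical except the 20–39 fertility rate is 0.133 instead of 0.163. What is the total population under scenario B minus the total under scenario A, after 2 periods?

— Period 1 —
Births: 6800 × 0.163 = 1108, 6500 × 0.12 = 780 → 1888
20–39: 16200 × 0.955 = 15471
40–59: 6800 × 0.976 = 6637
60+: 6500 × 0.96 + 10200 × 0.288 = 6240 + 2938 = 9178
Net migration: 40–59 + 60 → 6697; 60+ + 60 → 9238
End of period: [1888, 15471, 6697, 9238]
— Period 2 —
Births: 15471 × 0.163 = 2522, 6697 × 0.12 = 804 → 3326
20–39: 1888 × 0.955 = 1803
40–59: 15471 × 0.976 = 15100
60+: 6697 × 0.96 + 9238 × 0.288 = 6429 + 2661 = 9090
Net migration: 40–59 + 60 → 15160; 60+ + 60 → 9150
End of period: [3326, 1803, 15160, 9150]
Scenario A total after 2 periods: 29439
Scenario B projection —
— Period 1 —
Births: 6800 × 0.133 = 904, 6500 × 0.12 = 780 → 1684
20–39: 16200 × 0.955 = 15471
40–59: 6800 × 0.976 = 6637
60+: 6500 × 0.96 + 10200 × 0.288 = 6240 + 2938 = 9178
Net migration: 40–59 + 60 → 6697; 60+ + 60 → 9238
End of period: [1684, 15471, 6697, 9238]
— Period 2 —
Births: 15471 × 0.133 = 2058, 6697 × 0.12 = 804 → 2862
20–39: 1684 × 0.955 = 1608
40–59: 15471 × 0.976 = 15100
60+: 6697 × 0.96 + 9238 × 0.288 = 6429 + 2661 = 9090
Net migration: 40–59 + 60 → 15160; 60+ + 60 → 9150
End of period: [2862, 1608, 15160, 9150]
Scenario B total after 2 periods: 28780
Difference B − A = 28780 − 29439 = -659

-659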